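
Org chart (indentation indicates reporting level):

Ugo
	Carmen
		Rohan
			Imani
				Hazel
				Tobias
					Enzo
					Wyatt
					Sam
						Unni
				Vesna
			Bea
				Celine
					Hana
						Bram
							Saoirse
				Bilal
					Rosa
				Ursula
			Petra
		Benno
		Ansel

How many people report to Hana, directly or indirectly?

2

Hana directly manages Bram. Under Bram: Saoirse (1). That's 2 in total.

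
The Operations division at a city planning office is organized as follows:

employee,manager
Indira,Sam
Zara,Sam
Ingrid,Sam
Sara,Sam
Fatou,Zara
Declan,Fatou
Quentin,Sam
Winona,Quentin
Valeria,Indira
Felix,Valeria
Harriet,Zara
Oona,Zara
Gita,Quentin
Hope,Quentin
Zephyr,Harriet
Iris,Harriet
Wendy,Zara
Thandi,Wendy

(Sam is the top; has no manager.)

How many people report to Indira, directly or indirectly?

Indira directly manages Valeria. Under Valeria: Felix (1). That's 2 in total.

2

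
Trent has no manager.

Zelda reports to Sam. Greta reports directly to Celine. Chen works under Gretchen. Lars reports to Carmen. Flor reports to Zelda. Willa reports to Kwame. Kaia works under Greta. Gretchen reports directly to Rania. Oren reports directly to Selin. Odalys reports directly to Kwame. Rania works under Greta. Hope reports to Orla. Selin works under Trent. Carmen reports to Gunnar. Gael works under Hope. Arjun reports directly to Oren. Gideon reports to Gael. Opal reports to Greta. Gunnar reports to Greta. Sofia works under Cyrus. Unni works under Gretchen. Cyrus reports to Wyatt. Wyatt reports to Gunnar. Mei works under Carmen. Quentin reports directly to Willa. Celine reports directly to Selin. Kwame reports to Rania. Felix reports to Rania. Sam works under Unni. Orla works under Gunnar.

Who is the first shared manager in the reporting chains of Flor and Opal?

Flor's chain of managers is Zelda, Sam, Unni, Gretchen, Rania, Greta, Celine, Selin, Trent. Opal's chain of managers is Greta, Celine, Selin, Trent. The first manager that appears in both chains is Greta.

Greta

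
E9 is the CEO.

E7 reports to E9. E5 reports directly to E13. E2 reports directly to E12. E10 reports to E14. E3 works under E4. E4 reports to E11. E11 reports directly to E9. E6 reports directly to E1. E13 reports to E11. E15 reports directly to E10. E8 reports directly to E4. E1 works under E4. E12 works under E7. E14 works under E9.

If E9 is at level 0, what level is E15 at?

3

Chain from E15 up to E9: E15 → E10 → E14 → E9. That is 3 steps up, so E15 is 3 levels below E9.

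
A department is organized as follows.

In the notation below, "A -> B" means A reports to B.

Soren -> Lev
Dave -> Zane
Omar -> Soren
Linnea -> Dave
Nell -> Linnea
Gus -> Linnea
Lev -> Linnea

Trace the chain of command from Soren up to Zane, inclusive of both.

Soren -> Lev -> Linnea -> Dave -> Zane

Soren reports to Lev. Lev reports to Linnea. Linnea reports to Dave. Dave reports to Zane. Zane is at the top.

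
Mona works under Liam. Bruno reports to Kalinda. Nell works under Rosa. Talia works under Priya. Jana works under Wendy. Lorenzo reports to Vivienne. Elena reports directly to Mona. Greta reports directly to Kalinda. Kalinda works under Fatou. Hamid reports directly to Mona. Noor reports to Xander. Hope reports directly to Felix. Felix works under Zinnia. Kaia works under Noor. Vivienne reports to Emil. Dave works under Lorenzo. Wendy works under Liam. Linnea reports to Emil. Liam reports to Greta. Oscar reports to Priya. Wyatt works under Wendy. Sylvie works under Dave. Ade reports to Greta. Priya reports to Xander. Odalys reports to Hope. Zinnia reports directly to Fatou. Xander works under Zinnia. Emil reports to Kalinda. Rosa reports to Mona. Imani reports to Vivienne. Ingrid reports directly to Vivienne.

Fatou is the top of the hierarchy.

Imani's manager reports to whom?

Imani reports to Vivienne, and Vivienne reports to Emil. So Imani's skip-level manager is Emil.

Emil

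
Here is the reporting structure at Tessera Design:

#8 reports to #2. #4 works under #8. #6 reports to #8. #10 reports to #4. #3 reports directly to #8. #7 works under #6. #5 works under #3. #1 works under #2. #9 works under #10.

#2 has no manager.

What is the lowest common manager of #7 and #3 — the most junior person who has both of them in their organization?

#8

#7's chain of managers is #6, #8, #2. #3's chain of managers is #8, #2. The first manager that appears in both chains is #8.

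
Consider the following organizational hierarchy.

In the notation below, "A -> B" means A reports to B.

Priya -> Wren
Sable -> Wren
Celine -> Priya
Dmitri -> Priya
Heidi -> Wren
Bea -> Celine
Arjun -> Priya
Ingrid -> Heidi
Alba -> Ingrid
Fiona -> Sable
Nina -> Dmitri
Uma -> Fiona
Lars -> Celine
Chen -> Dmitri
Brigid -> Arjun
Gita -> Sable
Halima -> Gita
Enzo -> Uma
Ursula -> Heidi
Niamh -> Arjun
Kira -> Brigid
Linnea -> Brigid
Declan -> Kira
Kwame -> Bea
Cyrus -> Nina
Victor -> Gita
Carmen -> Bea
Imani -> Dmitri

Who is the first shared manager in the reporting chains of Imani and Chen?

Imani's chain of managers is Dmitri, Priya, Wren. Chen's chain of managers is Dmitri, Priya, Wren. The first manager that appears in both chains is Dmitri.

Dmitri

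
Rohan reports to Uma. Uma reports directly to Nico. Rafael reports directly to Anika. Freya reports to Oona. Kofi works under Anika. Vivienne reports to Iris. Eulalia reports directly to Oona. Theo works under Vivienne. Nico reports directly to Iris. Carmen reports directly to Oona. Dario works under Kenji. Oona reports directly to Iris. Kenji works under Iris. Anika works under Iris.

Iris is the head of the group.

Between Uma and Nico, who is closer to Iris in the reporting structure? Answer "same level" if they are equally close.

Uma is 2 levels below Iris; Nico is 1. Nico is higher.

Nico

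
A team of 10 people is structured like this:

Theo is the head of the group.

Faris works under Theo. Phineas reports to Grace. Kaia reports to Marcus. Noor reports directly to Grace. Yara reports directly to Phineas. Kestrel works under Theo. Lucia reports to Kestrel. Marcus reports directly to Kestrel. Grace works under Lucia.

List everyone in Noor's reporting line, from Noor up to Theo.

Noor -> Grace -> Lucia -> Kestrel -> Theo

Noor reports to Grace. Grace reports to Lucia. Lucia reports to Kestrel. Kestrel reports to Theo. Theo is at the top.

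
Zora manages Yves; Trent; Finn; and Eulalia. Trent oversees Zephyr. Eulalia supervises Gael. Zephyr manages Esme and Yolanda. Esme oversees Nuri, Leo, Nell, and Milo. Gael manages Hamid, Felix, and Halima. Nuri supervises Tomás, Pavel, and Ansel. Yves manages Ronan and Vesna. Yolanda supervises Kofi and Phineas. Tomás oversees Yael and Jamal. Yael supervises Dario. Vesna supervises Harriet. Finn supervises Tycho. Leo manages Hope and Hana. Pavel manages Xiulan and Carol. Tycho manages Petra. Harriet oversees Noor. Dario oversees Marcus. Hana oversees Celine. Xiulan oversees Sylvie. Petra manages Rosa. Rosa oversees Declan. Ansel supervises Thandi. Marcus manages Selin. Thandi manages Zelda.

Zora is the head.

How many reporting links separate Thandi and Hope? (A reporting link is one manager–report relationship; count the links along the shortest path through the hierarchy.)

5

Thandi is 3 levels below Esme, and Hope is 2 levels below Esme (their lowest common manager). The shortest path runs up from Thandi to Esme and back down to Hope: 3 + 2 = 5 links.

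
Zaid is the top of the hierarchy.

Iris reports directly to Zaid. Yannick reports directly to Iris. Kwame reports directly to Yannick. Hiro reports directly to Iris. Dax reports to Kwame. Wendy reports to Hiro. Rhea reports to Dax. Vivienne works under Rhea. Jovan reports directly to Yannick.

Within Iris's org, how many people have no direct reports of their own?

3

The people in Iris's organization with no one reporting to them are Wendy, Jovan, Vivienne. That is 3.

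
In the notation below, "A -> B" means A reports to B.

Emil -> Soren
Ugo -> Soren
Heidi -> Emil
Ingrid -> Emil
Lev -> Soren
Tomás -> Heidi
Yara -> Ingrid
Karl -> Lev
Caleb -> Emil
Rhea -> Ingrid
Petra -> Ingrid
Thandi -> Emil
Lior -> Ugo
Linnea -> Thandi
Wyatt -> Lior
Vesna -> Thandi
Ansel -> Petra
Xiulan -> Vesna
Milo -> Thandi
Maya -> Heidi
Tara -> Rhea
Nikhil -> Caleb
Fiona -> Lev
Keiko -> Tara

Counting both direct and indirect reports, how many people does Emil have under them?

17

Emil directly manages Heidi, Ingrid, Caleb, Thandi. Under Heidi: Maya, Tomás (2). Under Ingrid: Petra, Ansel, Rhea, Tara, Keiko, Yara (6). Under Caleb: Nikhil (1). Under Thandi: Milo, Vesna, Xiulan, Linnea (4). So Emil's organization is 4 direct reports plus everyone under them: 3 + 7 + 2 + 5 = 17.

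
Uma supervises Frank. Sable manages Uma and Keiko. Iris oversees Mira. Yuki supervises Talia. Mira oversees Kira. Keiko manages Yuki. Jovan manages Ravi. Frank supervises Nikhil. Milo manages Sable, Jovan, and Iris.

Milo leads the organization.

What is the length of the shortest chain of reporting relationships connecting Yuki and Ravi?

5

Yuki is 3 levels below Milo, and Ravi is 2 levels below Milo (their lowest common manager). The shortest path runs up from Yuki to Milo and back down to Ravi: 3 + 2 = 5 links.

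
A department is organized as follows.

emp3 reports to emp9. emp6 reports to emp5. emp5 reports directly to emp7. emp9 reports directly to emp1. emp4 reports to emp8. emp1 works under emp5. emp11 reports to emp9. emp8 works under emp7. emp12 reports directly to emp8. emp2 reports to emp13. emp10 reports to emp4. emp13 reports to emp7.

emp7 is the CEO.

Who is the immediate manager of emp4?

emp4 reports directly to emp8.

emp8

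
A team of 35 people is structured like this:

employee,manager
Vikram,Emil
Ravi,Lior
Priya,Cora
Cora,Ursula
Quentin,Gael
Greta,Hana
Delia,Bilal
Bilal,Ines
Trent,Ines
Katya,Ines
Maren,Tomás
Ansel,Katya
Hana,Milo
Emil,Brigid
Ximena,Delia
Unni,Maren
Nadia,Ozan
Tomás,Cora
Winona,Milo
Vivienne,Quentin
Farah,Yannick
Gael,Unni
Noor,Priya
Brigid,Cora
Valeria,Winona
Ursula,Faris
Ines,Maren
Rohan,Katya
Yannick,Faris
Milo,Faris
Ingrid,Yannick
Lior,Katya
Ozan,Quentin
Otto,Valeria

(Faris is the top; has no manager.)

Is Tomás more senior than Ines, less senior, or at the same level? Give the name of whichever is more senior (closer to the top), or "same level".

Tomás is 3 levels below Faris; Ines is 5. Tomás is higher.

Tomás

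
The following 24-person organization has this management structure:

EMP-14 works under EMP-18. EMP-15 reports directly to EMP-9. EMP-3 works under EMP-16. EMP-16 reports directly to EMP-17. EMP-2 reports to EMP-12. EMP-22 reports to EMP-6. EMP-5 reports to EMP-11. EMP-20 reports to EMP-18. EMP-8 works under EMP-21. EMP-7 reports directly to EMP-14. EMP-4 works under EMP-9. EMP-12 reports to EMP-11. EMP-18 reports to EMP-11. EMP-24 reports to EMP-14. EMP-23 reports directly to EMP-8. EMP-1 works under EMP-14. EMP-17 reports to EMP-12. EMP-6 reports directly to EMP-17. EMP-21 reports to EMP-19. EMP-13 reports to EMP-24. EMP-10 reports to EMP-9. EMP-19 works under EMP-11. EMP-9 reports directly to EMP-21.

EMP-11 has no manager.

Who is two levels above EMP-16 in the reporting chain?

EMP-12

EMP-16 reports to EMP-17, and EMP-17 reports to EMP-12. So EMP-16's skip-level manager is EMP-12.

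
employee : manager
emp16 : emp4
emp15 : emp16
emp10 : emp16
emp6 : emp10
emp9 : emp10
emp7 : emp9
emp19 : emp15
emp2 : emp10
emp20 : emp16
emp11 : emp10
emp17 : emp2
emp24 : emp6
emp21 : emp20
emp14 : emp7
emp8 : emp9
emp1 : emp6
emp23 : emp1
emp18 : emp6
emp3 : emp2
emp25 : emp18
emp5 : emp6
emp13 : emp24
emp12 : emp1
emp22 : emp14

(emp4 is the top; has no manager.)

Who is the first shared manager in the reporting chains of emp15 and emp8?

emp15's chain of managers is emp16, emp4. emp8's chain of managers is emp9, emp10, emp16, emp4. The first manager that appears in both chains is emp16.

emp16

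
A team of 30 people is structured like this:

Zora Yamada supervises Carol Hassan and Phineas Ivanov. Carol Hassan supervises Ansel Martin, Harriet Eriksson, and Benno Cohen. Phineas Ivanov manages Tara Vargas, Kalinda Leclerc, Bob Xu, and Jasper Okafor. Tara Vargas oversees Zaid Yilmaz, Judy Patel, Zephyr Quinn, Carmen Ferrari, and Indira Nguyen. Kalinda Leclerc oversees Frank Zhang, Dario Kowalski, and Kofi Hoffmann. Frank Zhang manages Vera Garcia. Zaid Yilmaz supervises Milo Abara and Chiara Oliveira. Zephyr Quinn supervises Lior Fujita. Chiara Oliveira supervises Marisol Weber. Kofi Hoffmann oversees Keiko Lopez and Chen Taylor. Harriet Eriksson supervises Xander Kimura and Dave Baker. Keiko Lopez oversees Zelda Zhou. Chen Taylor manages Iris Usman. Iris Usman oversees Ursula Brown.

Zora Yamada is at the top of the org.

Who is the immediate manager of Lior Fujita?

Lior Fujita reports directly to Zephyr Quinn.

Zephyr Quinn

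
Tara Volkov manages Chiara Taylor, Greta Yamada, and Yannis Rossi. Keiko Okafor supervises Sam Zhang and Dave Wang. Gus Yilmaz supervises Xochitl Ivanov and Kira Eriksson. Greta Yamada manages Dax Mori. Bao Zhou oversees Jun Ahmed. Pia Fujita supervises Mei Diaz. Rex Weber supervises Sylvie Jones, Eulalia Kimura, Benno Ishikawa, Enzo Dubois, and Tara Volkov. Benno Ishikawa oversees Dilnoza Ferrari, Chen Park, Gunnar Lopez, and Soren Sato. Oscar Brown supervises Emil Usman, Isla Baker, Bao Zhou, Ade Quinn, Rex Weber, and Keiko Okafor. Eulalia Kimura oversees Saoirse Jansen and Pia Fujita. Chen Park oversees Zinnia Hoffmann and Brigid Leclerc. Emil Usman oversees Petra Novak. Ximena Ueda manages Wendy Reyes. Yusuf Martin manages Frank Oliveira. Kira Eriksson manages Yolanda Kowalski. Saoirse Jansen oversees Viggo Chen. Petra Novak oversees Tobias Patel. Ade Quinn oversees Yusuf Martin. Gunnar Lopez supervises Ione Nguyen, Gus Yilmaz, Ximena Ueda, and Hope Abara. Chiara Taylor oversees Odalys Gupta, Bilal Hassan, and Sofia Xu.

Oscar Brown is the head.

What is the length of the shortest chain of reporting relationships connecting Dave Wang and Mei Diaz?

Dave Wang is 2 levels below Oscar Brown, and Mei Diaz is 4 levels below Oscar Brown (their lowest common manager). The shortest path runs up from Dave Wang to Oscar Brown and back down to Mei Diaz: 2 + 4 = 6 links.

6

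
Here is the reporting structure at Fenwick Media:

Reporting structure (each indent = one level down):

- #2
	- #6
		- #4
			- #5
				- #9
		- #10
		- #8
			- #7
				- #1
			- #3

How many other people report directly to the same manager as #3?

#3 reports to #8. #8's other direct reports are #7 — 1 peer.

1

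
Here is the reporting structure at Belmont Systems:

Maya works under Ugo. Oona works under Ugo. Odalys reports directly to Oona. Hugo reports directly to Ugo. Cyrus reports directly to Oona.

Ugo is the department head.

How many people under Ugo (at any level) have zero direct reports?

The people in Ugo's organization with no one reporting to them are Maya, Hugo, Cyrus, Odalys. That is 4.

4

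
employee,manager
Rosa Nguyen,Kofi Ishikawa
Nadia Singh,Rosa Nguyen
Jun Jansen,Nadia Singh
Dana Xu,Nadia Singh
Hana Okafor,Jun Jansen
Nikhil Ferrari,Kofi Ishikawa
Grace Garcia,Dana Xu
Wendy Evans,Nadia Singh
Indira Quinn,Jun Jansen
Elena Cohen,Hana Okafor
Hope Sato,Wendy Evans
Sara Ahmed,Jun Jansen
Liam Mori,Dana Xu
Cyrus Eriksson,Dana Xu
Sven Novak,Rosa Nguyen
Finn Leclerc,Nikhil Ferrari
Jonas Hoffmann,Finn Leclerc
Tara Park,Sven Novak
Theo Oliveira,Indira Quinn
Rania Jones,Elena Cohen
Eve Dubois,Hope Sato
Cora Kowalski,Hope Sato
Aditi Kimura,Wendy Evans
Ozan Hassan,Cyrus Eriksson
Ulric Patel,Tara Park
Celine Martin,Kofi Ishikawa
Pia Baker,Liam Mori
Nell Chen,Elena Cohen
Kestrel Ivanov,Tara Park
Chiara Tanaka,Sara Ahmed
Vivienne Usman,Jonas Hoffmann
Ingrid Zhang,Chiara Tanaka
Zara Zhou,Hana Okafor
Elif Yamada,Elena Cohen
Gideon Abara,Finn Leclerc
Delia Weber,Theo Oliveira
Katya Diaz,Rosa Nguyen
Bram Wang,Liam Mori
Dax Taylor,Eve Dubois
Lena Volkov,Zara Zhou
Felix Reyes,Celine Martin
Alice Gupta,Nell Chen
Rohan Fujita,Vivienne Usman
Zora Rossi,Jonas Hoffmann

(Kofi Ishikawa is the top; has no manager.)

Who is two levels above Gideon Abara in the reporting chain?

Gideon Abara reports to Finn Leclerc, and Finn Leclerc reports to Nikhil Ferrari. So Gideon Abara's skip-level manager is Nikhil Ferrari.

Nikhil Ferrari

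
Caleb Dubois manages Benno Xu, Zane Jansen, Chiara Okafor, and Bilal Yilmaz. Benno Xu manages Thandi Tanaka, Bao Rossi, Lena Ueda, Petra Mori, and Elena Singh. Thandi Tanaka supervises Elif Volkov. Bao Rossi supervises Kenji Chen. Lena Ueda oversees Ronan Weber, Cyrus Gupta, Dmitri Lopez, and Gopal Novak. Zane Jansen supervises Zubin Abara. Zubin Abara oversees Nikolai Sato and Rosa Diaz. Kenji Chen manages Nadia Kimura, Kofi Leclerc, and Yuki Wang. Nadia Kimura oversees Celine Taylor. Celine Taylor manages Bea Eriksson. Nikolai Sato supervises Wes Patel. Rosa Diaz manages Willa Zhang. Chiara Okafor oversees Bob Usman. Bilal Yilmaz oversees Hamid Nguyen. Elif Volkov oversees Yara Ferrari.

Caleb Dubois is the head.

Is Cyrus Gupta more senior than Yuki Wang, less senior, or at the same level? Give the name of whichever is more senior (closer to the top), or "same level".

Cyrus Gupta

Cyrus Gupta is 3 levels below Caleb Dubois; Yuki Wang is 4. Cyrus Gupta is higher.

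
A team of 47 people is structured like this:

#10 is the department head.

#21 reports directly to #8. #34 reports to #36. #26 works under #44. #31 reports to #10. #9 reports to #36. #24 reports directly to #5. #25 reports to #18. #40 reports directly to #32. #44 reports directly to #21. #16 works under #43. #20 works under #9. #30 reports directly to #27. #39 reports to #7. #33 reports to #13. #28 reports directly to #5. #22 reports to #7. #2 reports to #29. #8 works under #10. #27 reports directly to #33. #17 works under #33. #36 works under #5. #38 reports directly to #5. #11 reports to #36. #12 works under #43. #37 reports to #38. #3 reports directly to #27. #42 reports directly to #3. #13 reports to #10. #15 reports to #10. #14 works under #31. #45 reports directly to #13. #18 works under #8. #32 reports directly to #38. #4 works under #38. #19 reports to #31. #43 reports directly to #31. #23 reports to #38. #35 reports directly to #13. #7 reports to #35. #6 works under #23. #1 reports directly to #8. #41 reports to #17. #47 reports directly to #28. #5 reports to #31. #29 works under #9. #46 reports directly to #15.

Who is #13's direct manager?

#10

#13 reports directly to #10.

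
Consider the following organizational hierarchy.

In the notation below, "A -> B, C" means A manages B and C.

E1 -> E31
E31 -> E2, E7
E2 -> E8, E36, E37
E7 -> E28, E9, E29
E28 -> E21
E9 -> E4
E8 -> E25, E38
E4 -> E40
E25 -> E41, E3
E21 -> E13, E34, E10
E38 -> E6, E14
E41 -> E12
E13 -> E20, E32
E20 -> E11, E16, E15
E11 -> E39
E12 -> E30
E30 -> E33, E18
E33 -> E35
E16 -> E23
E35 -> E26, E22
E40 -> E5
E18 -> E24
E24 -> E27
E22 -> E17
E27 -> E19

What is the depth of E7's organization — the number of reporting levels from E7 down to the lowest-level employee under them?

6

The longest chain under E7 runs E7 → E28 → E21 → E13 → E20 → E16 → E23, which is 6 levels below E7.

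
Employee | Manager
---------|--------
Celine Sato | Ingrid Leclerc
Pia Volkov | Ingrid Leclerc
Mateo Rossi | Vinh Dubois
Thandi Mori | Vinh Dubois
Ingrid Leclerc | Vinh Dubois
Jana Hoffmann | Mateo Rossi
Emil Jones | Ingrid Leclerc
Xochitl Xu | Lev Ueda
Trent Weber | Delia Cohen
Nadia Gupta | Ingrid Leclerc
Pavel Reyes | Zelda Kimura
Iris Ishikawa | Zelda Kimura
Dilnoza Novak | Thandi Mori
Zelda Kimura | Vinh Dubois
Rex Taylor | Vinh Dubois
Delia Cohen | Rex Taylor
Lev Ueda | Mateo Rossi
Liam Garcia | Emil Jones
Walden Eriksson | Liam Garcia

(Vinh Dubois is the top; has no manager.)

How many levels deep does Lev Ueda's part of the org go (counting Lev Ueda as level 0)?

The longest chain under Lev Ueda runs Lev Ueda → Xochitl Xu, which is 1 level below Lev Ueda.

1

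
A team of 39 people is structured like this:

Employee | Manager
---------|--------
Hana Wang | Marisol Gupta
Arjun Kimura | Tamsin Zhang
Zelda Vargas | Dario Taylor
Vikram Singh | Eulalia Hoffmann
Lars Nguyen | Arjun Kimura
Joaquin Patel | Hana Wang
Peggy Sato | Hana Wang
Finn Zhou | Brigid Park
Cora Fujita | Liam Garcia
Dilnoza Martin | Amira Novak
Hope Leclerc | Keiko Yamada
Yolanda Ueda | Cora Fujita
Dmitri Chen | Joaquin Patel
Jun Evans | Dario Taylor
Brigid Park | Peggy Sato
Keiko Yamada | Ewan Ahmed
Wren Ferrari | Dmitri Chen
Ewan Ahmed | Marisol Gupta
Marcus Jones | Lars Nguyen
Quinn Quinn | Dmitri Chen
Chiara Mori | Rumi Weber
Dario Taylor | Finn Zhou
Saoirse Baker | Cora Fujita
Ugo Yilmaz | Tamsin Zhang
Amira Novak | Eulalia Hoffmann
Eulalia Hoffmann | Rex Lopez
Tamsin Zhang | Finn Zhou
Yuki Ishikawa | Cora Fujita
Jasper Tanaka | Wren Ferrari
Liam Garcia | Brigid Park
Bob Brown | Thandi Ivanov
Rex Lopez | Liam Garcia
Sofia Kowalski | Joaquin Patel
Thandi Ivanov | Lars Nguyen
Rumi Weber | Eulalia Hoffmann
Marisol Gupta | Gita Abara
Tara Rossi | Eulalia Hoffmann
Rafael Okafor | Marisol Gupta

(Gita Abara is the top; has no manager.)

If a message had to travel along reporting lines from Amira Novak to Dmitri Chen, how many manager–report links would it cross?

Amira Novak is 6 levels below Hana Wang, and Dmitri Chen is 2 levels below Hana Wang (their lowest common manager). The shortest path runs up from Amira Novak to Hana Wang and back down to Dmitri Chen: 6 + 2 = 8 links.

8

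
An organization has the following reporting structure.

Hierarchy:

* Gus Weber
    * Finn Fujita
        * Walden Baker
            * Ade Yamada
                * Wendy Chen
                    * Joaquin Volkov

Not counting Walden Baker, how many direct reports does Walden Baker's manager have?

0

Walden Baker reports to Finn Fujita, and Finn Fujita has no other direct reports. Walden Baker has 0 peers.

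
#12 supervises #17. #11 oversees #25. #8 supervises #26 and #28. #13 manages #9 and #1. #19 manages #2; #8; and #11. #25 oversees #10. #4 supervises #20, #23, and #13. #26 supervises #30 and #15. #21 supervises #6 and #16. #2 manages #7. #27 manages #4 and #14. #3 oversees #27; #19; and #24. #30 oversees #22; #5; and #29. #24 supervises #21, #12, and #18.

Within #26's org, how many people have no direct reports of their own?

The people in #26's organization with no one reporting to them are #5, #29, #22, #15. That is 4.

4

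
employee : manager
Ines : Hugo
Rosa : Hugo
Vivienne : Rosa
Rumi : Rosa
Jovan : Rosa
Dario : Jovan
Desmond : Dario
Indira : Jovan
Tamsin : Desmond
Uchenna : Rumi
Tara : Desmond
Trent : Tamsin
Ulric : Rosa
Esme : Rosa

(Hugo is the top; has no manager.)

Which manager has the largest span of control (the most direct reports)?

Rosa

Direct-report counts: Hugo has 2; Rosa has 5; Jovan has 2; Dario has 1; Desmond has 2; Tamsin has 1; Rumi has 1. The largest is 5, held by Rosa.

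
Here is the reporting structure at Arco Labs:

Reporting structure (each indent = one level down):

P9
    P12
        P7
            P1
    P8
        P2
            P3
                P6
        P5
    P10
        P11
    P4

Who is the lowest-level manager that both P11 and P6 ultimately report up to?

P11's chain of managers is P10, P9. P6's chain of managers is P3, P2, P8, P9. The first manager that appears in both chains is P9.

P9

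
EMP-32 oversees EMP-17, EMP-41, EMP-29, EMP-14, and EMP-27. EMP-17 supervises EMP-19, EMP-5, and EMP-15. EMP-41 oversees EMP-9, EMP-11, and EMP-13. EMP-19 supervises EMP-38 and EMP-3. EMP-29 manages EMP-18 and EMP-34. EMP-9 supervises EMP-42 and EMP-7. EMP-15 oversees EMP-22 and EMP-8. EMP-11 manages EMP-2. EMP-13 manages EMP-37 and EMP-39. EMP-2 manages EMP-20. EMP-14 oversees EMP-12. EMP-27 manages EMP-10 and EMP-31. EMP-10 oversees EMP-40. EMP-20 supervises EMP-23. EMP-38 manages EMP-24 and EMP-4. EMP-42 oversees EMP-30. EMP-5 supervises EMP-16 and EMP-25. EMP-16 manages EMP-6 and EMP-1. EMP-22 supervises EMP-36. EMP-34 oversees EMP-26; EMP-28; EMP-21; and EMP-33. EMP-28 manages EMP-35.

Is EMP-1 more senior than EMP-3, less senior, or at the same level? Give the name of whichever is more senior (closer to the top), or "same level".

EMP-3

EMP-1 is 4 levels below EMP-32; EMP-3 is 3. EMP-3 is higher.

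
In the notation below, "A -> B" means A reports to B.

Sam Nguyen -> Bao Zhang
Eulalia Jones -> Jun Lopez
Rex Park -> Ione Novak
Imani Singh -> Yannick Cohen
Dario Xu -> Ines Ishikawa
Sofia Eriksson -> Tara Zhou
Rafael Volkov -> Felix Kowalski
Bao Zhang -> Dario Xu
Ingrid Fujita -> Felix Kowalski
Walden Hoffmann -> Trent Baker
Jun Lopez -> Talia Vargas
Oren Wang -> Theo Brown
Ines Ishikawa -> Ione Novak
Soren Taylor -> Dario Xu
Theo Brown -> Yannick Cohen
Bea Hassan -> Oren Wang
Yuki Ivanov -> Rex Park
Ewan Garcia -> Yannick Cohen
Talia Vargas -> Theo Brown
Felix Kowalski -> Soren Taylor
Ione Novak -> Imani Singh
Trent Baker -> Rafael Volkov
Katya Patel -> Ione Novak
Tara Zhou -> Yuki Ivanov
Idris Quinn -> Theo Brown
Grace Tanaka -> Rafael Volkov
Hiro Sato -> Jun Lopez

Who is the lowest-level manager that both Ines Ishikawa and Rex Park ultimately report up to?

Ione Novak

Ines Ishikawa's chain of managers is Ione Novak, Imani Singh, Yannick Cohen. Rex Park's chain of managers is Ione Novak, Imani Singh, Yannick Cohen. The first manager that appears in both chains is Ione Novak.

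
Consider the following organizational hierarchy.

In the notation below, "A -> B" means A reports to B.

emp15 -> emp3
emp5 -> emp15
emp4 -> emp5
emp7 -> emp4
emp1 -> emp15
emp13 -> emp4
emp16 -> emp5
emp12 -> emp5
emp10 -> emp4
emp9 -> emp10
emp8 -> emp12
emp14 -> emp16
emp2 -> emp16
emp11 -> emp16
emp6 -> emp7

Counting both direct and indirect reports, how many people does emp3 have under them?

emp3 directly manages emp15. Under emp15: emp1, emp5, emp12, emp8, emp16, emp11, emp2, emp14, emp4, emp10, emp9, emp13, emp7, emp6 (14). That's 15 in total.

15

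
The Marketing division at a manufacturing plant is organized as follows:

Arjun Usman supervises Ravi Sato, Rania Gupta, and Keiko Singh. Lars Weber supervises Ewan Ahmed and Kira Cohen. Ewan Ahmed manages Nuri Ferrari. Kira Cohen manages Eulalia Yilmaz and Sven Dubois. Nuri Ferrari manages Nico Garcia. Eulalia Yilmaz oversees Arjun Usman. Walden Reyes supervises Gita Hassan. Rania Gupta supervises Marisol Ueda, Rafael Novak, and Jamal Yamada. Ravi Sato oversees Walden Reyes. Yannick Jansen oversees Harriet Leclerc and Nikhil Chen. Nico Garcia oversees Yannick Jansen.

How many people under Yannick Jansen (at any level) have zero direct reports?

The people in Yannick Jansen's organization with no one reporting to them are Nikhil Chen, Harriet Leclerc. That is 2.

2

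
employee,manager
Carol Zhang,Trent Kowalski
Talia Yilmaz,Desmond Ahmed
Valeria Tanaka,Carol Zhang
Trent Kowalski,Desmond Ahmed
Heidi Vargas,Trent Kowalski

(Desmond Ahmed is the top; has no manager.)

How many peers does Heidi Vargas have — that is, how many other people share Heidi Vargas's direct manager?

Heidi Vargas reports to Trent Kowalski. Trent Kowalski's other direct reports are Carol Zhang — 1 peer.

1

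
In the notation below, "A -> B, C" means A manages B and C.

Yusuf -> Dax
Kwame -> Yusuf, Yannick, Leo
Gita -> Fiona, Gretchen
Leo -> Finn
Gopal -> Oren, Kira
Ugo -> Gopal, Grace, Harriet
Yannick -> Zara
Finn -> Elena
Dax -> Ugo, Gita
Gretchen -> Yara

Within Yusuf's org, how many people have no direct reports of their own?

6

The people in Yusuf's organization with no one reporting to them are Yara, Fiona, Harriet, Grace, Kira, Oren. That is 6.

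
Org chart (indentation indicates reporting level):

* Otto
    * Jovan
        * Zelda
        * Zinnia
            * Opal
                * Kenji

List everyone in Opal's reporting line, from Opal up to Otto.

Opal reports to Zinnia. Zinnia reports to Jovan. Jovan reports to Otto. Otto is at the top.

Opal -> Zinnia -> Jovan -> Otto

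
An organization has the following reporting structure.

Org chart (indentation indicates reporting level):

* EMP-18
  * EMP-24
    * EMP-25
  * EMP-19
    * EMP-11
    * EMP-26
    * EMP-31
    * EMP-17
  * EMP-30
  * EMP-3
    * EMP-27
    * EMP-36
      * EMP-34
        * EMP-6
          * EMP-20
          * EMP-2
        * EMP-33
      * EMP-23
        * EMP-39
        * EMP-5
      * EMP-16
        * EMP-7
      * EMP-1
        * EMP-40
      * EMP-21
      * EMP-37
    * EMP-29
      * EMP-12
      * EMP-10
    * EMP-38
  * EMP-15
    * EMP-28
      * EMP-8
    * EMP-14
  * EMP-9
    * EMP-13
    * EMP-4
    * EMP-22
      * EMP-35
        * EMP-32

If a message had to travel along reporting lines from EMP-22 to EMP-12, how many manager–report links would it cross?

5

EMP-22 is 2 levels below EMP-18, and EMP-12 is 3 levels below EMP-18 (their lowest common manager). The shortest path runs up from EMP-22 to EMP-18 and back down to EMP-12: 2 + 3 = 5 links.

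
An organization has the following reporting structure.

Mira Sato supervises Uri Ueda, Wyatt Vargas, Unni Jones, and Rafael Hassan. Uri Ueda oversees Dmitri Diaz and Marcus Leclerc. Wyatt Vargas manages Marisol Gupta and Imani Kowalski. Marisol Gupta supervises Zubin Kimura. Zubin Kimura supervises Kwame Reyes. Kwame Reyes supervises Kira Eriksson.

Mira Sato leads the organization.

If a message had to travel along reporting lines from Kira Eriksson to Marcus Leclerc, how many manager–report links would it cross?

7

Kira Eriksson is 5 levels below Mira Sato, and Marcus Leclerc is 2 levels below Mira Sato (their lowest common manager). The shortest path runs up from Kira Eriksson to Mira Sato and back down to Marcus Leclerc: 5 + 2 = 7 links.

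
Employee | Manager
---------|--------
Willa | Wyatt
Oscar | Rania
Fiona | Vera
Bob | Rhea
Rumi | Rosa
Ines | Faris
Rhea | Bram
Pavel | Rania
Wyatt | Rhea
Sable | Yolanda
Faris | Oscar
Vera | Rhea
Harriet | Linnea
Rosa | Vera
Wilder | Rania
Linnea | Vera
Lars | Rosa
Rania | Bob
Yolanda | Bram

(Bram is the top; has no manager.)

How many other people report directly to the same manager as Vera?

Vera reports to Rhea. Rhea's other direct reports are Wyatt, Bob — 2 peers.

2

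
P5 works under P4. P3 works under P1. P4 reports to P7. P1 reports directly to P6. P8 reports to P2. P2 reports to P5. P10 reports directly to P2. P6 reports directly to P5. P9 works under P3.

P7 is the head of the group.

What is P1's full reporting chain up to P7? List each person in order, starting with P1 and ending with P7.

P1 reports to P6. P6 reports to P5. P5 reports to P4. P4 reports to P7. P7 is at the top.

P1 -> P6 -> P5 -> P4 -> P7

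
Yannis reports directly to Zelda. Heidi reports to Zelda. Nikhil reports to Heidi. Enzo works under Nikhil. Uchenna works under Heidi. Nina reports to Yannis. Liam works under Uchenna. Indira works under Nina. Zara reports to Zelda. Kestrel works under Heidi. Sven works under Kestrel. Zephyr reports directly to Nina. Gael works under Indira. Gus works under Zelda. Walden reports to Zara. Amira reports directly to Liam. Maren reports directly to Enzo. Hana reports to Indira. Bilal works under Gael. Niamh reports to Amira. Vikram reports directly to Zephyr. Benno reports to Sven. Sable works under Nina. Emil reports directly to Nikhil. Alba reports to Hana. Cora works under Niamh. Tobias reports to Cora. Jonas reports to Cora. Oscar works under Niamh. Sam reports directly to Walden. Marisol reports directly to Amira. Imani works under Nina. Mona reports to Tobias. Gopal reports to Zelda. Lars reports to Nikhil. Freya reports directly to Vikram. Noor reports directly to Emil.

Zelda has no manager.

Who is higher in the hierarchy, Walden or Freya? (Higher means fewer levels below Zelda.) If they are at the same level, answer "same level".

Walden

Walden is 2 levels below Zelda; Freya is 5. Walden is higher.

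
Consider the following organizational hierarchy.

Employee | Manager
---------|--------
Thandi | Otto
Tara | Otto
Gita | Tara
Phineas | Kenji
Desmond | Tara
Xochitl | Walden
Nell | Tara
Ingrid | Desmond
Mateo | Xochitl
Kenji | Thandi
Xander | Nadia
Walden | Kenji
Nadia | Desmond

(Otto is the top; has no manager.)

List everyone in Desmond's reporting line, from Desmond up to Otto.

Desmond reports to Tara. Tara reports to Otto. Otto is at the top.

Desmond -> Tara -> Otto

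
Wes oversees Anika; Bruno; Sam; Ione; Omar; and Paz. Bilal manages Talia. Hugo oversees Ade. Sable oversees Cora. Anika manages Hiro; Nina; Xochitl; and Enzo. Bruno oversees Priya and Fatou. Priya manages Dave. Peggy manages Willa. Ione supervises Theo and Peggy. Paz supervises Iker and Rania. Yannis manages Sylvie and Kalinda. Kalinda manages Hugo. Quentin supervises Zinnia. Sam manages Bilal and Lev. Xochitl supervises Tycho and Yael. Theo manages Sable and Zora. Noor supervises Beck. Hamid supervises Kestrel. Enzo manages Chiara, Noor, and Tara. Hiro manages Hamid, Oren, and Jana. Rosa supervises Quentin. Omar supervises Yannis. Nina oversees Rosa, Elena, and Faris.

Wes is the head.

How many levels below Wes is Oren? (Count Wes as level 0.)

3

Chain from Oren up to Wes: Oren → Hiro → Anika → Wes. That is 3 steps up, so Oren is 3 levels below Wes.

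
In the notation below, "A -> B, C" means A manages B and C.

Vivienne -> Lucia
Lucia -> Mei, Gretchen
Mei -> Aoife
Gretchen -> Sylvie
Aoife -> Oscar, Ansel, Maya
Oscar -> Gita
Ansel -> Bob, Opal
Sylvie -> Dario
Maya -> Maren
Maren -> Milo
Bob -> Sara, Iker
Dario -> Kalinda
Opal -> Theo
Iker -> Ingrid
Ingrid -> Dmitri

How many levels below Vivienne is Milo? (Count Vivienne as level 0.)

6

Chain from Milo up to Vivienne: Milo → Maren → Maya → Aoife → Mei → Lucia → Vivienne. That is 6 steps up, so Milo is 6 levels below Vivienne.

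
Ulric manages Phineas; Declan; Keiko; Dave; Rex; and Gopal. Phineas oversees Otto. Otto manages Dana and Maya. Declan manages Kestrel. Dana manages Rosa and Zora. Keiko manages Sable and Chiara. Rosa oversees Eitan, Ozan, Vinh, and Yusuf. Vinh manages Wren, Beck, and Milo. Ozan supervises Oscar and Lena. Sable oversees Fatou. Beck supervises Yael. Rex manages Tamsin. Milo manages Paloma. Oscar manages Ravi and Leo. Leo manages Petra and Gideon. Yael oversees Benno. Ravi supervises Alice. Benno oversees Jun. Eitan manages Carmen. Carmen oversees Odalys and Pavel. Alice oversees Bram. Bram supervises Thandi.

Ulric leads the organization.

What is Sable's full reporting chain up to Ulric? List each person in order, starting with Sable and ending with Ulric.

Sable -> Keiko -> Ulric

Sable reports to Keiko. Keiko reports to Ulric. Ulric is at the top.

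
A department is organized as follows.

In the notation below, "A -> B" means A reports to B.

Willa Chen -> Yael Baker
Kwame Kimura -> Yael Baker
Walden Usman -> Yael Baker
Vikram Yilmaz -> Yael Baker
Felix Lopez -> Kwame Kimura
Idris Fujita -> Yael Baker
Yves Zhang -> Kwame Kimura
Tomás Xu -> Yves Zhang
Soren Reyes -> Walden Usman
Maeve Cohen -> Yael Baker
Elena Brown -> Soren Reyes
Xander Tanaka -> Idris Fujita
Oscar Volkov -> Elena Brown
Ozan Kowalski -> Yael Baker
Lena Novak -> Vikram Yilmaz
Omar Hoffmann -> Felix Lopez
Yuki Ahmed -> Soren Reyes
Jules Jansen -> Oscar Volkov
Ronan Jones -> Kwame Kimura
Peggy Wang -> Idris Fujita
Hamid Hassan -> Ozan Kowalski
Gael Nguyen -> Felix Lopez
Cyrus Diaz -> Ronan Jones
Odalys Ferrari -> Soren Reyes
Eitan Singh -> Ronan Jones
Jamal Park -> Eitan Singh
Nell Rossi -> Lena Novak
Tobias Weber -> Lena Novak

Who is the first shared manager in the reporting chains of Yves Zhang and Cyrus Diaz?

Kwame Kimura

Yves Zhang's chain of managers is Kwame Kimura, Yael Baker. Cyrus Diaz's chain of managers is Ronan Jones, Kwame Kimura, Yael Baker. The first manager that appears in both chains is Kwame Kimura.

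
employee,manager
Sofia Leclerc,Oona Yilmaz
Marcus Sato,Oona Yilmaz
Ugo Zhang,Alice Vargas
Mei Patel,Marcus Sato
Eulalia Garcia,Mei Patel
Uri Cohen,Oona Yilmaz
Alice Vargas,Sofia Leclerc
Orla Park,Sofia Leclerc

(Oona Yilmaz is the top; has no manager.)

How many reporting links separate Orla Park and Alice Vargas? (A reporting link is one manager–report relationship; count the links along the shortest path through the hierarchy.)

2

Orla Park is 1 level below Sofia Leclerc, and Alice Vargas is 1 level below Sofia Leclerc (their lowest common manager). The shortest path runs up from Orla Park to Sofia Leclerc and back down to Alice Vargas: 1 + 1 = 2 links.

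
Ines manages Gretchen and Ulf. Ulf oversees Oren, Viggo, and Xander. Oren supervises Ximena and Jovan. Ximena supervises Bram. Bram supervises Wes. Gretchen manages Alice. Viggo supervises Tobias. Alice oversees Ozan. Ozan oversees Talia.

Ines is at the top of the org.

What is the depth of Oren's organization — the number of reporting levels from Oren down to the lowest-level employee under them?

The longest chain under Oren runs Oren → Ximena → Bram → Wes, which is 3 levels below Oren.

3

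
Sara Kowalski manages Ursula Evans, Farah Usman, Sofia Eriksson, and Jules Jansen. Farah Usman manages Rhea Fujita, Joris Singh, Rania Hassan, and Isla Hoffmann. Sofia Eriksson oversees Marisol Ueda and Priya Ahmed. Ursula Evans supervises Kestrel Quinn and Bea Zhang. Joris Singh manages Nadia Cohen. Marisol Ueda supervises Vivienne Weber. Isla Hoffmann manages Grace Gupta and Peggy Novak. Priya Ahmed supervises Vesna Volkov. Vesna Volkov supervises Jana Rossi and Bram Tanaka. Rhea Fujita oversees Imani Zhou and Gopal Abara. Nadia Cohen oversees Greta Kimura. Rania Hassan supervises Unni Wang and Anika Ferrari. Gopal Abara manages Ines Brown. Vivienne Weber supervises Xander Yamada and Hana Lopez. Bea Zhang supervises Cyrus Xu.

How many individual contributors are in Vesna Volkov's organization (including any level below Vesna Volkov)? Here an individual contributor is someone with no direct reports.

The people in Vesna Volkov's organization with no one reporting to them are Bram Tanaka, Jana Rossi. That is 2.

2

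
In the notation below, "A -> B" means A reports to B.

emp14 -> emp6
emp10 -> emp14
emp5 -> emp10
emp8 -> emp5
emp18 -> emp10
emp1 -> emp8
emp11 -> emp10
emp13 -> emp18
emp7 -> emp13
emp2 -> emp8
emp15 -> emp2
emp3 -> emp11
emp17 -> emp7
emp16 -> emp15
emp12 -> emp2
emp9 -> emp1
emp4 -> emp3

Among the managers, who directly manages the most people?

Direct-report counts: emp6 has 1; emp14 has 1; emp10 has 3; emp11 has 1; emp3 has 1; emp18 has 1; emp13 has 1; emp7 has 1; emp5 has 1; emp8 has 2; emp2 has 2; emp15 has 1; emp1 has 1. The largest is 3, held by emp10.

emp10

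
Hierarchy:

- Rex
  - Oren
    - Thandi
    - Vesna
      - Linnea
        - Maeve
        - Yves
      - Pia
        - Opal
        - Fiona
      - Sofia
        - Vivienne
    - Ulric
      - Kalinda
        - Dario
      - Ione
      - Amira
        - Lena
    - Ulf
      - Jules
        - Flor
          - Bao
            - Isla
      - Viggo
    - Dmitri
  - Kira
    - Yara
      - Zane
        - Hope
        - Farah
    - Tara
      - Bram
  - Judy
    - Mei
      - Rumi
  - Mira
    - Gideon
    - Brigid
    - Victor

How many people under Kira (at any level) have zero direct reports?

The people in Kira's organization with no one reporting to them are Bram, Farah, Hope. That is 3.

3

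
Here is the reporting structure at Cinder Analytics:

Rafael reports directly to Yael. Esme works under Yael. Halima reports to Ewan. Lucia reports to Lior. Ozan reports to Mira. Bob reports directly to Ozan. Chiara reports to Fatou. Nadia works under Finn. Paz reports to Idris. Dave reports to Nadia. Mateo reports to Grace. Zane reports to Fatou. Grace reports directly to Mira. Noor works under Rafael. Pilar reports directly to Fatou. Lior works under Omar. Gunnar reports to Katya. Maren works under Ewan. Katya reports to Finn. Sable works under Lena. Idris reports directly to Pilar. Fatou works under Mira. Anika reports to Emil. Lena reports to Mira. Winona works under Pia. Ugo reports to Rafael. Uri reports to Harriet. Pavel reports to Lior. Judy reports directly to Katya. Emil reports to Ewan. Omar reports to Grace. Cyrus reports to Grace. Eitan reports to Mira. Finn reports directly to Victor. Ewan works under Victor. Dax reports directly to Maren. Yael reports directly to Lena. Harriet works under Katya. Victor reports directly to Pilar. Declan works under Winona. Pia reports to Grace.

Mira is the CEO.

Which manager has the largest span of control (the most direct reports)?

Direct-report counts: Mira has 5; Ozan has 1; Lena has 2; Yael has 2; Rafael has 2; Fatou has 3; Pilar has 2; Idris has 1; Victor has 2; Finn has 2; Katya has 3; Harriet has 1; Nadia has 1; Ewan has 3; Emil has 1; Maren has 1; Grace has 4; Pia has 1; Winona has 1; Omar has 1; Lior has 2. The largest is 5, held by Mira.

Mira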